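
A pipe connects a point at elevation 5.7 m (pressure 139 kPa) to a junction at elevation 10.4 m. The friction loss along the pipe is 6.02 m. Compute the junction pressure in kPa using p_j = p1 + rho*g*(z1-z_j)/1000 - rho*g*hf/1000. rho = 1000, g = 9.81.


Junction pressure: p_j = p1 + rho*g*(z1 - z_j)/1000 - rho*g*hf/1000.
Elevation term = 1000*9.81*(5.7 - 10.4)/1000 = -46.107 kPa.
Friction term = 1000*9.81*6.02/1000 = 59.056 kPa.
p_j = 139 + -46.107 - 59.056 = 33.84 kPa.

33.84


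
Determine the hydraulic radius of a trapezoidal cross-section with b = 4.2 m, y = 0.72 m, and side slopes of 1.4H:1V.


For a trapezoidal section with side slope z:
A = (b + z*y)*y = (4.2 + 1.4*0.72)*0.72 = 3.75 m^2.
P = b + 2*y*sqrt(1 + z^2) = 4.2 + 2*0.72*sqrt(1 + 1.4^2) = 6.677 m.
R = A/P = 3.75 / 6.677 = 0.5616 m.

0.5616


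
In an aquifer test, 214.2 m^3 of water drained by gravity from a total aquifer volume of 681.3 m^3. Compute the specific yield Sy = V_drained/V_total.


Specific yield Sy = Volume drained / Total volume.
Sy = 214.2 / 681.3
   = 0.3144.

0.3144


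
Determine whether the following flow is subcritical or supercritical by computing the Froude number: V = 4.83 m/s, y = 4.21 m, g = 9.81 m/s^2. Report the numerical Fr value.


The Froude number is defined as Fr = V / sqrt(g*y).
g*y = 9.81 * 4.21 = 41.3001.
sqrt(g*y) = sqrt(41.3001) = 6.4265.
Fr = 4.83 / 6.4265 = 0.7516.
Since Fr < 1, the flow is subcritical.

0.7516


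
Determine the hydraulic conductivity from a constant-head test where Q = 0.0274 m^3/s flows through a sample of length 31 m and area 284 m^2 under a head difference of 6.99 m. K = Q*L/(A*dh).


From K = Q*L / (A*dh):
Numerator: Q*L = 0.0274 * 31 = 0.8494.
Denominator: A*dh = 284 * 6.99 = 1985.16.
K = 0.8494 / 1985.16 = 0.000428 m/s.

0.000428


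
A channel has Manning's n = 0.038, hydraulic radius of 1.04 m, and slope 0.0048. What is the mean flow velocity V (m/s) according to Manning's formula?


Manning's equation gives V = (1/n) * R^(2/3) * S^(1/2).
First, compute R^(2/3) = 1.04^(2/3) = 1.0265.
Next, S^(1/2) = 0.0048^(1/2) = 0.069282.
Then 1/n = 1/0.038 = 26.32.
V = 26.32 * 1.0265 * 0.069282 = 1.8715 m/s.

1.8715


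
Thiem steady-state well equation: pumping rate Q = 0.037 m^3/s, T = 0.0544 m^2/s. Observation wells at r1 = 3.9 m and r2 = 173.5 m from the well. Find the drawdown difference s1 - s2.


Thiem equation: s1 - s2 = Q/(2*pi*T) * ln(r2/r1).
ln(r2/r1) = ln(173.5/3.9) = 3.7952.
Q/(2*pi*T) = 0.037 / (2*pi*0.0544) = 0.037 / 0.3418 = 0.1082.
s1 - s2 = 0.1082 * 3.7952 = 0.4108 m.

0.4108


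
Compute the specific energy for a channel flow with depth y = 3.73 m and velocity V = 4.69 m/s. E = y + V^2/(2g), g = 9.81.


Specific energy E = y + V^2/(2g).
Velocity head = V^2/(2g) = 4.69^2 / (2*9.81) = 21.9961 / 19.62 = 1.1211 m.
E = 3.73 + 1.1211 = 4.8511 m.

4.8511


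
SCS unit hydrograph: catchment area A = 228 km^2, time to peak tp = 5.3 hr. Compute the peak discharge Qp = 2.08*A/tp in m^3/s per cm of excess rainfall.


SCS formula: Qp = 2.08 * A / tp.
Qp = 2.08 * 228 / 5.3
   = 474.24 / 5.3
   = 89.48 m^3/s per cm.

89.48


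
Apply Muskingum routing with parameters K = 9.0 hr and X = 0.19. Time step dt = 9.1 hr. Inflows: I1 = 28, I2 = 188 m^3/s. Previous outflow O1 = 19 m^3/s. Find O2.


Muskingum coefficients:
denom = 2*K*(1-X) + dt = 2*9.0*(1-0.19) + 9.1 = 23.68.
C0 = (dt - 2*K*X)/denom = (9.1 - 2*9.0*0.19)/23.68 = 0.2399.
C1 = (dt + 2*K*X)/denom = (9.1 + 2*9.0*0.19)/23.68 = 0.5287.
C2 = (2*K*(1-X) - dt)/denom = 0.2314.
O2 = C0*I2 + C1*I1 + C2*O1
   = 0.2399*188 + 0.5287*28 + 0.2314*19
   = 64.3 m^3/s.

64.3


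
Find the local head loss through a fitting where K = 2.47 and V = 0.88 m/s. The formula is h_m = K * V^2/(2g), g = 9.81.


Minor loss formula: h_m = K * V^2/(2g).
V^2 = 0.88^2 = 0.7744.
V^2/(2g) = 0.7744 / 19.62 = 0.0395 m.
h_m = 2.47 * 0.0395 = 0.0975 m.

0.0975


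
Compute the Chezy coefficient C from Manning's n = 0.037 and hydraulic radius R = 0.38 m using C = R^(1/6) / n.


The Chezy coefficient relates to Manning's n through C = R^(1/6) / n.
R^(1/6) = 0.38^(1/6) = 0.851067.
C = 0.851067 / 0.037 = 23.0 m^(1/2)/s.

23.0


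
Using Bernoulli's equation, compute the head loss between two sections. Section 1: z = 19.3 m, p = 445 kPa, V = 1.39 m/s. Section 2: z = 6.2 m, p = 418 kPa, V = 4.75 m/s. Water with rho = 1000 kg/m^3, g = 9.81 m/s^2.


Total head at each section: H = z + p/(rho*g) + V^2/(2g).
H1 = 19.3 + 445*1000/(1000*9.81) + 1.39^2/(2*9.81)
   = 19.3 + 45.362 + 0.0985
   = 64.76 m.
H2 = 6.2 + 418*1000/(1000*9.81) + 4.75^2/(2*9.81)
   = 6.2 + 42.61 + 1.15
   = 49.96 m.
h_L = H1 - H2 = 64.76 - 49.96 = 14.801 m.

14.801


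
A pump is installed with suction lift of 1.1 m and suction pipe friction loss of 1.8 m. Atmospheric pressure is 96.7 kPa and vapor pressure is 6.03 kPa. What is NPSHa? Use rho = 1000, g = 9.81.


NPSHa = p_atm/(rho*g) - z_s - hf_s - p_vap/(rho*g).
p_atm/(rho*g) = 96.7*1000 / (1000*9.81) = 9.857 m.
p_vap/(rho*g) = 6.03*1000 / (1000*9.81) = 0.615 m.
NPSHa = 9.857 - 1.1 - 1.8 - 0.615
      = 6.34 m.

6.34


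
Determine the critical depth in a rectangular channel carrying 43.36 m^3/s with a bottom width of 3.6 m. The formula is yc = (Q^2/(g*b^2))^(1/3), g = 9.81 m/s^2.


Using yc = (Q^2 / (g * b^2))^(1/3):
Q^2 = 43.36^2 = 1880.09.
g * b^2 = 9.81 * 3.6^2 = 9.81 * 12.96 = 127.14.
Q^2 / (g*b^2) = 1880.09 / 127.14 = 14.7876.
yc = 14.7876^(1/3) = 2.4545 m.

2.4545


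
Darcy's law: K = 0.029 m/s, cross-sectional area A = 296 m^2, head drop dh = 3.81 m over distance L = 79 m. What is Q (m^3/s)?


Darcy's law: Q = K * A * i, where i = dh/L.
Hydraulic gradient i = 3.81 / 79 = 0.048228.
Q = 0.029 * 296 * 0.048228
  = 0.414 m^3/s.

0.414


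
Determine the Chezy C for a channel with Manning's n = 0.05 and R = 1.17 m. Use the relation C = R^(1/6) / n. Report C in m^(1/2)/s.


The Chezy coefficient relates to Manning's n through C = R^(1/6) / n.
R^(1/6) = 1.17^(1/6) = 1.026513.
C = 1.026513 / 0.05 = 20.53 m^(1/2)/s.

20.53


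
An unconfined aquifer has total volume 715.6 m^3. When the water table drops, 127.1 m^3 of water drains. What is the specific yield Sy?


Specific yield Sy = Volume drained / Total volume.
Sy = 127.1 / 715.6
   = 0.1776.

0.1776


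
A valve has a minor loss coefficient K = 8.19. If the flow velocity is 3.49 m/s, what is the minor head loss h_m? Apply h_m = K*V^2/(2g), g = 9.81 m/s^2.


Minor loss formula: h_m = K * V^2/(2g).
V^2 = 3.49^2 = 12.1801.
V^2/(2g) = 12.1801 / 19.62 = 0.6208 m.
h_m = 8.19 * 0.6208 = 5.0844 m.

5.0844


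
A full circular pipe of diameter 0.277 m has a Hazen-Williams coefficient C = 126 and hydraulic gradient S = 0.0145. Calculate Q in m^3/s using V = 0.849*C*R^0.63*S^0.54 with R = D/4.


For a full circular pipe, R = D/4 = 0.277/4 = 0.0693 m.
V = 0.849 * 126 * 0.0693^0.63 * 0.0145^0.54
  = 0.849 * 126 * 0.185979 * 0.101657
  = 2.0225 m/s.
Pipe area A = pi*D^2/4 = pi*0.277^2/4 = 0.0603 m^2.
Q = A * V = 0.0603 * 2.0225 = 0.1219 m^3/s.

0.1219


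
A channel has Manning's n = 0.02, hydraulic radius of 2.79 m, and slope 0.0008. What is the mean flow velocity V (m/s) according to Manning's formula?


Manning's equation gives V = (1/n) * R^(2/3) * S^(1/2).
First, compute R^(2/3) = 2.79^(2/3) = 1.9818.
Next, S^(1/2) = 0.0008^(1/2) = 0.028284.
Then 1/n = 1/0.02 = 50.0.
V = 50.0 * 1.9818 * 0.028284 = 2.8028 m/s.

2.8028


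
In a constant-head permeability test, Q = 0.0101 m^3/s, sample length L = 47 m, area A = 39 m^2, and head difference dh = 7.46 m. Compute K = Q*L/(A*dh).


From K = Q*L / (A*dh):
Numerator: Q*L = 0.0101 * 47 = 0.4747.
Denominator: A*dh = 39 * 7.46 = 290.94.
K = 0.4747 / 290.94 = 0.001632 m/s.

0.001632


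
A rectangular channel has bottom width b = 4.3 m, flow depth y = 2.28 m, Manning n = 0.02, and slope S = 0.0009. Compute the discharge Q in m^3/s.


For a rectangular channel, the cross-sectional area A = b * y = 4.3 * 2.28 = 9.8 m^2.
The wetted perimeter P = b + 2y = 4.3 + 2*2.28 = 8.86 m.
Hydraulic radius R = A/P = 9.8/8.86 = 1.1065 m.
Velocity V = (1/n)*R^(2/3)*S^(1/2) = (1/0.02)*1.1065^(2/3)*0.0009^(1/2) = 1.6047 m/s.
Discharge Q = A * V = 9.8 * 1.6047 = 15.733 m^3/s.

15.733


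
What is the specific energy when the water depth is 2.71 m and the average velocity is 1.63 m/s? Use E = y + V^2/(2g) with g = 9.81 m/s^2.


Specific energy E = y + V^2/(2g).
Velocity head = V^2/(2g) = 1.63^2 / (2*9.81) = 2.6569 / 19.62 = 0.1354 m.
E = 2.71 + 0.1354 = 2.8454 m.

2.8454


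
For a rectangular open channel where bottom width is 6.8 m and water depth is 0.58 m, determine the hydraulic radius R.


For a rectangular section:
Flow area A = b * y = 6.8 * 0.58 = 3.94 m^2.
Wetted perimeter P = b + 2y = 6.8 + 2*0.58 = 7.96 m.
Hydraulic radius R = A/P = 3.94 / 7.96 = 0.4955 m.

0.4955


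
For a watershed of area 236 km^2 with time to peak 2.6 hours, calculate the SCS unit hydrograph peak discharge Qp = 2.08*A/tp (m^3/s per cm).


SCS formula: Qp = 2.08 * A / tp.
Qp = 2.08 * 236 / 2.6
   = 490.88 / 2.6
   = 188.8 m^3/s per cm.

188.8


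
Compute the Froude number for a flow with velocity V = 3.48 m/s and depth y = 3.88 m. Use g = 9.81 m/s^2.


The Froude number is defined as Fr = V / sqrt(g*y).
g*y = 9.81 * 3.88 = 38.0628.
sqrt(g*y) = sqrt(38.0628) = 6.1695.
Fr = 3.48 / 6.1695 = 0.5641.

0.5641


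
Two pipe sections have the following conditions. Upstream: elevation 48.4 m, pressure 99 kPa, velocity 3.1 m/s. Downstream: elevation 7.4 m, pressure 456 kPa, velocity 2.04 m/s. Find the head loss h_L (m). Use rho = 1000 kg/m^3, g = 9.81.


Total head at each section: H = z + p/(rho*g) + V^2/(2g).
H1 = 48.4 + 99*1000/(1000*9.81) + 3.1^2/(2*9.81)
   = 48.4 + 10.092 + 0.4898
   = 58.982 m.
H2 = 7.4 + 456*1000/(1000*9.81) + 2.04^2/(2*9.81)
   = 7.4 + 46.483 + 0.2121
   = 54.095 m.
h_L = H1 - H2 = 58.982 - 54.095 = 4.886 m.

4.886


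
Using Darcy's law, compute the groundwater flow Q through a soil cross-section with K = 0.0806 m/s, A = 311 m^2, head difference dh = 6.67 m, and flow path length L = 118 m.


Darcy's law: Q = K * A * i, where i = dh/L.
Hydraulic gradient i = 6.67 / 118 = 0.056525.
Q = 0.0806 * 311 * 0.056525
  = 1.4169 m^3/s.

1.4169


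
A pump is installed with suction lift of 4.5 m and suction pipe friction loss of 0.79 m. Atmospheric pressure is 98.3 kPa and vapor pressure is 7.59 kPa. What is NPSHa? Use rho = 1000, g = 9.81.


NPSHa = p_atm/(rho*g) - z_s - hf_s - p_vap/(rho*g).
p_atm/(rho*g) = 98.3*1000 / (1000*9.81) = 10.02 m.
p_vap/(rho*g) = 7.59*1000 / (1000*9.81) = 0.774 m.
NPSHa = 10.02 - 4.5 - 0.79 - 0.774
      = 3.96 m.

3.96


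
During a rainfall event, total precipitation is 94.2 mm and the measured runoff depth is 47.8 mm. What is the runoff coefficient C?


The runoff coefficient C = runoff depth / rainfall depth.
C = 47.8 / 94.2
  = 0.5074.

0.5074


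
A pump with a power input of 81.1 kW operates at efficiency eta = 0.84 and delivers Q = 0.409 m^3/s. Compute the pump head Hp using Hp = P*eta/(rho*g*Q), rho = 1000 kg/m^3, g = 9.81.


Pump head formula: Hp = P * eta / (rho * g * Q).
Numerator: P * eta = 81.1 * 1000 * 0.84 = 68124.0 W.
Denominator: rho * g * Q = 1000 * 9.81 * 0.409 = 4012.29.
Hp = 68124.0 / 4012.29 = 16.98 m.

16.98


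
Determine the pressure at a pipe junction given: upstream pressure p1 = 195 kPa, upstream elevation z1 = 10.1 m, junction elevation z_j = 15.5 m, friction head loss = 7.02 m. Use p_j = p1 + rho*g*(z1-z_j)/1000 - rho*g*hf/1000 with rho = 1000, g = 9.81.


Junction pressure: p_j = p1 + rho*g*(z1 - z_j)/1000 - rho*g*hf/1000.
Elevation term = 1000*9.81*(10.1 - 15.5)/1000 = -52.974 kPa.
Friction term = 1000*9.81*7.02/1000 = 68.866 kPa.
p_j = 195 + -52.974 - 68.866 = 73.16 kPa.

73.16


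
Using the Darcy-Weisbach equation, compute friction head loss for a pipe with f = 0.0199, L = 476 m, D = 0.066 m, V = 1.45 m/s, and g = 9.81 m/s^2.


Darcy-Weisbach equation: h_f = f * (L/D) * V^2/(2g).
f * L/D = 0.0199 * 476/0.066 = 143.5212.
V^2/(2g) = 1.45^2 / (2*9.81) = 2.1025 / 19.62 = 0.1072 m.
h_f = 143.5212 * 0.1072 = 15.38 m.

15.38


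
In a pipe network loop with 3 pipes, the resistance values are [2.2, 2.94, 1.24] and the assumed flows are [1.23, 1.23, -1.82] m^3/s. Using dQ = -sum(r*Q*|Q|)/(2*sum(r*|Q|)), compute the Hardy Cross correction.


Numerator terms (r*Q*|Q|): 2.2*1.23*|1.23| = 3.3284; 2.94*1.23*|1.23| = 4.4479; 1.24*-1.82*|-1.82| = -4.1074.
Sum of numerator = 3.6689.
Denominator terms (r*|Q|): 2.2*|1.23| = 2.706; 2.94*|1.23| = 3.6162; 1.24*|-1.82| = 2.2568.
2 * sum of denominator = 2 * 8.579 = 17.158.
dQ = -3.6689 / 17.158 = -0.2138 m^3/s.

-0.2138


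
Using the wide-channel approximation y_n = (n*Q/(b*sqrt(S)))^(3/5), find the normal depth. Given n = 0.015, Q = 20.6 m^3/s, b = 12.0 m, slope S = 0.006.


We use the wide-channel approximation y_n = (n*Q/(b*sqrt(S)))^(3/5).
sqrt(S) = sqrt(0.006) = 0.07746.
Numerator: n*Q = 0.015 * 20.6 = 0.309.
Denominator: b*sqrt(S) = 12.0 * 0.07746 = 0.92952.
arg = 0.3324.
y_n = 0.3324^(3/5) = 0.5164 m.

0.5164


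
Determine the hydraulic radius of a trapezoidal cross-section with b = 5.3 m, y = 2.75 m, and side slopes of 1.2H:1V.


For a trapezoidal section with side slope z:
A = (b + z*y)*y = (5.3 + 1.2*2.75)*2.75 = 23.65 m^2.
P = b + 2*y*sqrt(1 + z^2) = 5.3 + 2*2.75*sqrt(1 + 1.2^2) = 13.891 m.
R = A/P = 23.65 / 13.891 = 1.7025 m.

1.7025


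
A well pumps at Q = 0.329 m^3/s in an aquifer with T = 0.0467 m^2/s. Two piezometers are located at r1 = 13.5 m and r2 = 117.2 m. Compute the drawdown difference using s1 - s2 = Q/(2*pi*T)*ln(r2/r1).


Thiem equation: s1 - s2 = Q/(2*pi*T) * ln(r2/r1).
ln(r2/r1) = ln(117.2/13.5) = 2.1612.
Q/(2*pi*T) = 0.329 / (2*pi*0.0467) = 0.329 / 0.2934 = 1.1212.
s1 - s2 = 1.1212 * 2.1612 = 2.4232 m.

2.4232


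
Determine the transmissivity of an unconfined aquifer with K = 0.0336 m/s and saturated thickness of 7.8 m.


Transmissivity is defined as T = K * h.
T = 0.0336 * 7.8
  = 0.2621 m^2/s.

0.2621


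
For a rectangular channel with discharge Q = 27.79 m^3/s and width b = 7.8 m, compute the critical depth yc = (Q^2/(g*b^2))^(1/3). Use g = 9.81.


Using yc = (Q^2 / (g * b^2))^(1/3):
Q^2 = 27.79^2 = 772.28.
g * b^2 = 9.81 * 7.8^2 = 9.81 * 60.84 = 596.84.
Q^2 / (g*b^2) = 772.28 / 596.84 = 1.2939.
yc = 1.2939^(1/3) = 1.0897 m.

1.0897


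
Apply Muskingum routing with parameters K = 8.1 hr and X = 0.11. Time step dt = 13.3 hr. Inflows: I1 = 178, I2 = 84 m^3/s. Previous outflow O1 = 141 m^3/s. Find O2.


Muskingum coefficients:
denom = 2*K*(1-X) + dt = 2*8.1*(1-0.11) + 13.3 = 27.718.
C0 = (dt - 2*K*X)/denom = (13.3 - 2*8.1*0.11)/27.718 = 0.4155.
C1 = (dt + 2*K*X)/denom = (13.3 + 2*8.1*0.11)/27.718 = 0.5441.
C2 = (2*K*(1-X) - dt)/denom = 0.0403.
O2 = C0*I2 + C1*I1 + C2*O1
   = 0.4155*84 + 0.5441*178 + 0.0403*141
   = 137.45 m^3/s.

137.45


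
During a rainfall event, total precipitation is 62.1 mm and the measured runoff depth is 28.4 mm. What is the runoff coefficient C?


The runoff coefficient C = runoff depth / rainfall depth.
C = 28.4 / 62.1
  = 0.4573.

0.4573


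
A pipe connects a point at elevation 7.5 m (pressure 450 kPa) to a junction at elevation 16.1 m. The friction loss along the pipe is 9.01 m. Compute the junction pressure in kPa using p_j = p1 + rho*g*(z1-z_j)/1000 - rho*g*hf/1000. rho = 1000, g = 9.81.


Junction pressure: p_j = p1 + rho*g*(z1 - z_j)/1000 - rho*g*hf/1000.
Elevation term = 1000*9.81*(7.5 - 16.1)/1000 = -84.366 kPa.
Friction term = 1000*9.81*9.01/1000 = 88.388 kPa.
p_j = 450 + -84.366 - 88.388 = 277.25 kPa.

277.25


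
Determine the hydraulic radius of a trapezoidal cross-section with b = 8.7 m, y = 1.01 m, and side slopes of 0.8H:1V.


For a trapezoidal section with side slope z:
A = (b + z*y)*y = (8.7 + 0.8*1.01)*1.01 = 9.603 m^2.
P = b + 2*y*sqrt(1 + z^2) = 8.7 + 2*1.01*sqrt(1 + 0.8^2) = 11.287 m.
R = A/P = 9.603 / 11.287 = 0.8508 m.

0.8508


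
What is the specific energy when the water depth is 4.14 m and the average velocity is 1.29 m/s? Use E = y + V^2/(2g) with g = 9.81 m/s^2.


Specific energy E = y + V^2/(2g).
Velocity head = V^2/(2g) = 1.29^2 / (2*9.81) = 1.6641 / 19.62 = 0.0848 m.
E = 4.14 + 0.0848 = 4.2248 m.

4.2248


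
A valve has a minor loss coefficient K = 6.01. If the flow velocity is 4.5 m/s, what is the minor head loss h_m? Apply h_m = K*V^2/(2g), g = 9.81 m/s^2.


Minor loss formula: h_m = K * V^2/(2g).
V^2 = 4.5^2 = 20.25.
V^2/(2g) = 20.25 / 19.62 = 1.0321 m.
h_m = 6.01 * 1.0321 = 6.203 m.

6.203


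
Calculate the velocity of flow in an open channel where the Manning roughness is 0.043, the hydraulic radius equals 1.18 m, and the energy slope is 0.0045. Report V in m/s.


Manning's equation gives V = (1/n) * R^(2/3) * S^(1/2).
First, compute R^(2/3) = 1.18^(2/3) = 1.1167.
Next, S^(1/2) = 0.0045^(1/2) = 0.067082.
Then 1/n = 1/0.043 = 23.26.
V = 23.26 * 1.1167 * 0.067082 = 1.742 m/s.

1.742


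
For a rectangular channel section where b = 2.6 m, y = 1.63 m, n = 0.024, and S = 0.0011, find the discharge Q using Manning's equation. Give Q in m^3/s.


For a rectangular channel, the cross-sectional area A = b * y = 2.6 * 1.63 = 4.24 m^2.
The wetted perimeter P = b + 2y = 2.6 + 2*1.63 = 5.86 m.
Hydraulic radius R = A/P = 4.24/5.86 = 0.7232 m.
Velocity V = (1/n)*R^(2/3)*S^(1/2) = (1/0.024)*0.7232^(2/3)*0.0011^(1/2) = 1.1134 m/s.
Discharge Q = A * V = 4.24 * 1.1134 = 4.719 m^3/s.

4.719


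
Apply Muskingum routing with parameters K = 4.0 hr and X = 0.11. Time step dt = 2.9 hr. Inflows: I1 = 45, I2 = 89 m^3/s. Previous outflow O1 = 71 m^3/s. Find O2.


Muskingum coefficients:
denom = 2*K*(1-X) + dt = 2*4.0*(1-0.11) + 2.9 = 10.02.
C0 = (dt - 2*K*X)/denom = (2.9 - 2*4.0*0.11)/10.02 = 0.2016.
C1 = (dt + 2*K*X)/denom = (2.9 + 2*4.0*0.11)/10.02 = 0.3772.
C2 = (2*K*(1-X) - dt)/denom = 0.4212.
O2 = C0*I2 + C1*I1 + C2*O1
   = 0.2016*89 + 0.3772*45 + 0.4212*71
   = 64.82 m^3/s.

64.82


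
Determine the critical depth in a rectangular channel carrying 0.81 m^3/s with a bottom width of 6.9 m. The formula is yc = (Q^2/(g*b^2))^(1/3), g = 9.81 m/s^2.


Using yc = (Q^2 / (g * b^2))^(1/3):
Q^2 = 0.81^2 = 0.66.
g * b^2 = 9.81 * 6.9^2 = 9.81 * 47.61 = 467.05.
Q^2 / (g*b^2) = 0.66 / 467.05 = 0.0014.
yc = 0.0014^(1/3) = 0.112 m.

0.112


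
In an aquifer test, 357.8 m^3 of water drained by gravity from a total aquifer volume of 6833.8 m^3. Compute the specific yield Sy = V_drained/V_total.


Specific yield Sy = Volume drained / Total volume.
Sy = 357.8 / 6833.8
   = 0.0524.

0.0524


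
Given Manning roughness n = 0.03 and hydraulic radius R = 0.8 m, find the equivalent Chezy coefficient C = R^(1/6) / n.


The Chezy coefficient relates to Manning's n through C = R^(1/6) / n.
R^(1/6) = 0.8^(1/6) = 0.963492.
C = 0.963492 / 0.03 = 32.12 m^(1/2)/s.

32.12


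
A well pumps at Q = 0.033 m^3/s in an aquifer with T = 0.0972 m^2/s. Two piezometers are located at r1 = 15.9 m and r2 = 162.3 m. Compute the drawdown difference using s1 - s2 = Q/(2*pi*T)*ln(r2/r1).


Thiem equation: s1 - s2 = Q/(2*pi*T) * ln(r2/r1).
ln(r2/r1) = ln(162.3/15.9) = 2.3231.
Q/(2*pi*T) = 0.033 / (2*pi*0.0972) = 0.033 / 0.6107 = 0.054.
s1 - s2 = 0.054 * 2.3231 = 0.1255 m.

0.1255


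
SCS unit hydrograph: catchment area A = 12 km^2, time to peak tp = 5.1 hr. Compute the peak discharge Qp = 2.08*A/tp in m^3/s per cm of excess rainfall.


SCS formula: Qp = 2.08 * A / tp.
Qp = 2.08 * 12 / 5.1
   = 24.96 / 5.1
   = 4.89 m^3/s per cm.

4.89


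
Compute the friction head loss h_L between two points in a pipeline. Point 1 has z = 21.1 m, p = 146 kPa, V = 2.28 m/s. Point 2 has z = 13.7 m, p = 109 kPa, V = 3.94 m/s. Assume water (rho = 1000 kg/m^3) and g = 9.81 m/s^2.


Total head at each section: H = z + p/(rho*g) + V^2/(2g).
H1 = 21.1 + 146*1000/(1000*9.81) + 2.28^2/(2*9.81)
   = 21.1 + 14.883 + 0.265
   = 36.248 m.
H2 = 13.7 + 109*1000/(1000*9.81) + 3.94^2/(2*9.81)
   = 13.7 + 11.111 + 0.7912
   = 25.602 m.
h_L = H1 - H2 = 36.248 - 25.602 = 10.645 m.

10.645


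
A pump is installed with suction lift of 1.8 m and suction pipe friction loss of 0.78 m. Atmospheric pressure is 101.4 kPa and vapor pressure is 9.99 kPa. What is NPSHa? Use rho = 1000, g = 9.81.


NPSHa = p_atm/(rho*g) - z_s - hf_s - p_vap/(rho*g).
p_atm/(rho*g) = 101.4*1000 / (1000*9.81) = 10.336 m.
p_vap/(rho*g) = 9.99*1000 / (1000*9.81) = 1.018 m.
NPSHa = 10.336 - 1.8 - 0.78 - 1.018
      = 6.74 m.

6.74


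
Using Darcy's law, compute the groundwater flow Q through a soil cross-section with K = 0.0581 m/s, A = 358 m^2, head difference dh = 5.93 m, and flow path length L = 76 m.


Darcy's law: Q = K * A * i, where i = dh/L.
Hydraulic gradient i = 5.93 / 76 = 0.078026.
Q = 0.0581 * 358 * 0.078026
  = 1.6229 m^3/s.

1.6229


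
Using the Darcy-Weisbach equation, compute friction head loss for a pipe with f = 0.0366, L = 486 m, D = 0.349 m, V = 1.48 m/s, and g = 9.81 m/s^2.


Darcy-Weisbach equation: h_f = f * (L/D) * V^2/(2g).
f * L/D = 0.0366 * 486/0.349 = 50.9673.
V^2/(2g) = 1.48^2 / (2*9.81) = 2.1904 / 19.62 = 0.1116 m.
h_f = 50.9673 * 0.1116 = 5.69 m.

5.69


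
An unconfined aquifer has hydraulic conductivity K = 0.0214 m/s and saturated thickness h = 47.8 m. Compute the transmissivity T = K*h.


Transmissivity is defined as T = K * h.
T = 0.0214 * 47.8
  = 1.0229 m^2/s.

1.0229


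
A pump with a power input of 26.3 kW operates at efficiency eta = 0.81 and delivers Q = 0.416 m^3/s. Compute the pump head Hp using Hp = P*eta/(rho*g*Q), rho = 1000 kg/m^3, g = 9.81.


Pump head formula: Hp = P * eta / (rho * g * Q).
Numerator: P * eta = 26.3 * 1000 * 0.81 = 21303.0 W.
Denominator: rho * g * Q = 1000 * 9.81 * 0.416 = 4080.96.
Hp = 21303.0 / 4080.96 = 5.22 m.

5.22


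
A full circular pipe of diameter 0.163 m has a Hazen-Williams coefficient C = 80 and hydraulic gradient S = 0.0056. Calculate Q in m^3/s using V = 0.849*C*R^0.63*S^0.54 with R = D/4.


For a full circular pipe, R = D/4 = 0.163/4 = 0.0408 m.
V = 0.849 * 80 * 0.0408^0.63 * 0.0056^0.54
  = 0.849 * 80 * 0.133162 * 0.060817
  = 0.55 m/s.
Pipe area A = pi*D^2/4 = pi*0.163^2/4 = 0.0209 m^2.
Q = A * V = 0.0209 * 0.55 = 0.0115 m^3/s.

0.0115


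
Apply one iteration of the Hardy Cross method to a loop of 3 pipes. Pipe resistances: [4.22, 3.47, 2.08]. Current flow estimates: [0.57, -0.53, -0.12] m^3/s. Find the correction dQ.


Numerator terms (r*Q*|Q|): 4.22*0.57*|0.57| = 1.3711; 3.47*-0.53*|-0.53| = -0.9747; 2.08*-0.12*|-0.12| = -0.03.
Sum of numerator = 0.3664.
Denominator terms (r*|Q|): 4.22*|0.57| = 2.4054; 3.47*|-0.53| = 1.8391; 2.08*|-0.12| = 0.2496.
2 * sum of denominator = 2 * 4.4941 = 8.9882.
dQ = -0.3664 / 8.9882 = -0.0408 m^3/s.

-0.0408


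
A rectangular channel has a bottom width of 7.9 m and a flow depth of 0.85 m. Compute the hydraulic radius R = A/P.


For a rectangular section:
Flow area A = b * y = 7.9 * 0.85 = 6.71 m^2.
Wetted perimeter P = b + 2y = 7.9 + 2*0.85 = 9.6 m.
Hydraulic radius R = A/P = 6.71 / 9.6 = 0.6995 m.

0.6995


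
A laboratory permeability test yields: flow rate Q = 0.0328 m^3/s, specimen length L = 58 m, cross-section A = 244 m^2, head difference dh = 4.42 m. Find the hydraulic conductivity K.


From K = Q*L / (A*dh):
Numerator: Q*L = 0.0328 * 58 = 1.9024.
Denominator: A*dh = 244 * 4.42 = 1078.48.
K = 1.9024 / 1078.48 = 0.001764 m/s.

0.001764


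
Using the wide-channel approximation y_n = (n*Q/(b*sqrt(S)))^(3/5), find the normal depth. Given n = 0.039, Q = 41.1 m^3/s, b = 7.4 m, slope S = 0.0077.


We use the wide-channel approximation y_n = (n*Q/(b*sqrt(S)))^(3/5).
sqrt(S) = sqrt(0.0077) = 0.08775.
Numerator: n*Q = 0.039 * 41.1 = 1.6029.
Denominator: b*sqrt(S) = 7.4 * 0.08775 = 0.64935.
arg = 2.4685.
y_n = 2.4685^(3/5) = 1.7197 m.

1.7197


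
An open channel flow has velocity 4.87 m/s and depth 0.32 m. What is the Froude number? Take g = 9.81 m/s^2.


The Froude number is defined as Fr = V / sqrt(g*y).
g*y = 9.81 * 0.32 = 3.1392.
sqrt(g*y) = sqrt(3.1392) = 1.7718.
Fr = 4.87 / 1.7718 = 2.7487.

2.7487


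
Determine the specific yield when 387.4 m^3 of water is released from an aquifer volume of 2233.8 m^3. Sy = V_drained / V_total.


Specific yield Sy = Volume drained / Total volume.
Sy = 387.4 / 2233.8
   = 0.1734.

0.1734


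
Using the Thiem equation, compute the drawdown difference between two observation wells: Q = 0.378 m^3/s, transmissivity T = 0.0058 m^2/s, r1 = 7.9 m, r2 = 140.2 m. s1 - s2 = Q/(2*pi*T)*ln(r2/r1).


Thiem equation: s1 - s2 = Q/(2*pi*T) * ln(r2/r1).
ln(r2/r1) = ln(140.2/7.9) = 2.8762.
Q/(2*pi*T) = 0.378 / (2*pi*0.0058) = 0.378 / 0.0364 = 10.3725.
s1 - s2 = 10.3725 * 2.8762 = 29.8335 m.

29.8335


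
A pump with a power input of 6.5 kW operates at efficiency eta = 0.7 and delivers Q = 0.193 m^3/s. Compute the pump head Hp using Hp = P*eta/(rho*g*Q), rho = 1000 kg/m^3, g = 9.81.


Pump head formula: Hp = P * eta / (rho * g * Q).
Numerator: P * eta = 6.5 * 1000 * 0.7 = 4550.0 W.
Denominator: rho * g * Q = 1000 * 9.81 * 0.193 = 1893.33.
Hp = 4550.0 / 1893.33 = 2.4 m.

2.4


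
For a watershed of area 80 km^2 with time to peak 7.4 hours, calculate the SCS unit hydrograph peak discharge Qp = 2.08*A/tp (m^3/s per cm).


SCS formula: Qp = 2.08 * A / tp.
Qp = 2.08 * 80 / 7.4
   = 166.4 / 7.4
   = 22.49 m^3/s per cm.

22.49


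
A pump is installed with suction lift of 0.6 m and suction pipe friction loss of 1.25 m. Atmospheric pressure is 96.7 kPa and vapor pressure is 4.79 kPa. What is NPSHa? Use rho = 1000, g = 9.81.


NPSHa = p_atm/(rho*g) - z_s - hf_s - p_vap/(rho*g).
p_atm/(rho*g) = 96.7*1000 / (1000*9.81) = 9.857 m.
p_vap/(rho*g) = 4.79*1000 / (1000*9.81) = 0.488 m.
NPSHa = 9.857 - 0.6 - 1.25 - 0.488
      = 7.52 m.

7.52


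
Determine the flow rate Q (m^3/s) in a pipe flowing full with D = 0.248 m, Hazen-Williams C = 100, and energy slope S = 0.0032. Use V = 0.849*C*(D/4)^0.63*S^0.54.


For a full circular pipe, R = D/4 = 0.248/4 = 0.062 m.
V = 0.849 * 100 * 0.062^0.63 * 0.0032^0.54
  = 0.849 * 100 * 0.173463 * 0.044955
  = 0.6621 m/s.
Pipe area A = pi*D^2/4 = pi*0.248^2/4 = 0.0483 m^2.
Q = A * V = 0.0483 * 0.6621 = 0.032 m^3/s.

0.032


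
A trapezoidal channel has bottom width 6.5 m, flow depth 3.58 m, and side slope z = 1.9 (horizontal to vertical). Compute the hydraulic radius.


For a trapezoidal section with side slope z:
A = (b + z*y)*y = (6.5 + 1.9*3.58)*3.58 = 47.621 m^2.
P = b + 2*y*sqrt(1 + z^2) = 6.5 + 2*3.58*sqrt(1 + 1.9^2) = 21.873 m.
R = A/P = 47.621 / 21.873 = 2.1771 m.

2.1771


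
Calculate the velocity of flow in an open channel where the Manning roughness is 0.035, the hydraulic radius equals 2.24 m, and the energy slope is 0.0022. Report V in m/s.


Manning's equation gives V = (1/n) * R^(2/3) * S^(1/2).
First, compute R^(2/3) = 2.24^(2/3) = 1.712.
Next, S^(1/2) = 0.0022^(1/2) = 0.046904.
Then 1/n = 1/0.035 = 28.57.
V = 28.57 * 1.712 * 0.046904 = 2.2943 m/s.

2.2943


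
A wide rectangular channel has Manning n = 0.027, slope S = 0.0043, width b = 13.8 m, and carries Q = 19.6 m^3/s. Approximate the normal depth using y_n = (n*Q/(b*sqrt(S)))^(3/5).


We use the wide-channel approximation y_n = (n*Q/(b*sqrt(S)))^(3/5).
sqrt(S) = sqrt(0.0043) = 0.065574.
Numerator: n*Q = 0.027 * 19.6 = 0.5292.
Denominator: b*sqrt(S) = 13.8 * 0.065574 = 0.904921.
arg = 0.5848.
y_n = 0.5848^(3/5) = 0.7248 m.

0.7248


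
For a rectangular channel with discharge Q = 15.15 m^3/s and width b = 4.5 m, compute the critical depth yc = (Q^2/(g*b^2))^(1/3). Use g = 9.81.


Using yc = (Q^2 / (g * b^2))^(1/3):
Q^2 = 15.15^2 = 229.52.
g * b^2 = 9.81 * 4.5^2 = 9.81 * 20.25 = 198.65.
Q^2 / (g*b^2) = 229.52 / 198.65 = 1.1554.
yc = 1.1554^(1/3) = 1.0493 m.

1.0493


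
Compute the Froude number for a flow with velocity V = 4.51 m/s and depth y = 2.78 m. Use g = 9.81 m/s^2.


The Froude number is defined as Fr = V / sqrt(g*y).
g*y = 9.81 * 2.78 = 27.2718.
sqrt(g*y) = sqrt(27.2718) = 5.2222.
Fr = 4.51 / 5.2222 = 0.8636.

0.8636


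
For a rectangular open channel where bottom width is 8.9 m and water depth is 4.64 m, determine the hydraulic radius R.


For a rectangular section:
Flow area A = b * y = 8.9 * 4.64 = 41.3 m^2.
Wetted perimeter P = b + 2y = 8.9 + 2*4.64 = 18.18 m.
Hydraulic radius R = A/P = 41.3 / 18.18 = 2.2715 m.

2.2715


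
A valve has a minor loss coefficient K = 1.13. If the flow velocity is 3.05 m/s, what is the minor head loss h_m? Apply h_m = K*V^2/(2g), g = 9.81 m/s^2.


Minor loss formula: h_m = K * V^2/(2g).
V^2 = 3.05^2 = 9.3025.
V^2/(2g) = 9.3025 / 19.62 = 0.4741 m.
h_m = 1.13 * 0.4741 = 0.5358 m.

0.5358


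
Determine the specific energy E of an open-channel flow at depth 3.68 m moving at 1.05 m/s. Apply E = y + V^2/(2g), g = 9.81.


Specific energy E = y + V^2/(2g).
Velocity head = V^2/(2g) = 1.05^2 / (2*9.81) = 1.1025 / 19.62 = 0.0562 m.
E = 3.68 + 0.0562 = 3.7362 m.

3.7362


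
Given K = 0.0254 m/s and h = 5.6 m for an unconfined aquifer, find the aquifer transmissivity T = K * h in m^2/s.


Transmissivity is defined as T = K * h.
T = 0.0254 * 5.6
  = 0.1422 m^2/s.

0.1422


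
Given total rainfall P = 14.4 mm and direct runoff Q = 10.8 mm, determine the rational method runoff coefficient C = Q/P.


The runoff coefficient C = runoff depth / rainfall depth.
C = 10.8 / 14.4
  = 0.75.

0.75


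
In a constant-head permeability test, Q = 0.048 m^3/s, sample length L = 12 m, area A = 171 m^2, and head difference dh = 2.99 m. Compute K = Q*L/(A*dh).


From K = Q*L / (A*dh):
Numerator: Q*L = 0.048 * 12 = 0.576.
Denominator: A*dh = 171 * 2.99 = 511.29.
K = 0.576 / 511.29 = 0.001127 m/s.

0.001127


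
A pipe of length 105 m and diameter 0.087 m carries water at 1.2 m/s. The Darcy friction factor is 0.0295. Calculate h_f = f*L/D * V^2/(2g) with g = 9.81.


Darcy-Weisbach equation: h_f = f * (L/D) * V^2/(2g).
f * L/D = 0.0295 * 105/0.087 = 35.6034.
V^2/(2g) = 1.2^2 / (2*9.81) = 1.44 / 19.62 = 0.0734 m.
h_f = 35.6034 * 0.0734 = 2.613 m.

2.613


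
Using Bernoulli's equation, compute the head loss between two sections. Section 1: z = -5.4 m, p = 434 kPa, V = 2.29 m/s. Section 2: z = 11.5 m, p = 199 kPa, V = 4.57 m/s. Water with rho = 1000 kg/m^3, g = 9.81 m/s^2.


Total head at each section: H = z + p/(rho*g) + V^2/(2g).
H1 = -5.4 + 434*1000/(1000*9.81) + 2.29^2/(2*9.81)
   = -5.4 + 44.241 + 0.2673
   = 39.108 m.
H2 = 11.5 + 199*1000/(1000*9.81) + 4.57^2/(2*9.81)
   = 11.5 + 20.285 + 1.0645
   = 32.85 m.
h_L = H1 - H2 = 39.108 - 32.85 = 6.258 m.

6.258


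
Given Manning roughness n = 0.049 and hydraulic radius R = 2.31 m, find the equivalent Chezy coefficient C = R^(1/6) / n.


The Chezy coefficient relates to Manning's n through C = R^(1/6) / n.
R^(1/6) = 2.31^(1/6) = 1.149746.
C = 1.149746 / 0.049 = 23.46 m^(1/2)/s.

23.46


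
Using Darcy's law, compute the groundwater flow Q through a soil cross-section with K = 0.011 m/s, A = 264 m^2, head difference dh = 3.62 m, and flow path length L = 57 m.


Darcy's law: Q = K * A * i, where i = dh/L.
Hydraulic gradient i = 3.62 / 57 = 0.063509.
Q = 0.011 * 264 * 0.063509
  = 0.1844 m^3/s.

0.1844


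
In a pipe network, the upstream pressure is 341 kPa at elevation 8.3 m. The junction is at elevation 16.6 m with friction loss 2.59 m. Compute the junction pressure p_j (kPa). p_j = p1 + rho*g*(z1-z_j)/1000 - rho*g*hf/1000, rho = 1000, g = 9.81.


Junction pressure: p_j = p1 + rho*g*(z1 - z_j)/1000 - rho*g*hf/1000.
Elevation term = 1000*9.81*(8.3 - 16.6)/1000 = -81.423 kPa.
Friction term = 1000*9.81*2.59/1000 = 25.408 kPa.
p_j = 341 + -81.423 - 25.408 = 234.17 kPa.

234.17


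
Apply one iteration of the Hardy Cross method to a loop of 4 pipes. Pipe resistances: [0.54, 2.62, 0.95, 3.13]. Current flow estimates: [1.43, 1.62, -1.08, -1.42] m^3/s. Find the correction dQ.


Numerator terms (r*Q*|Q|): 0.54*1.43*|1.43| = 1.1042; 2.62*1.62*|1.62| = 6.8759; 0.95*-1.08*|-1.08| = -1.1081; 3.13*-1.42*|-1.42| = -6.3113.
Sum of numerator = 0.5608.
Denominator terms (r*|Q|): 0.54*|1.43| = 0.7722; 2.62*|1.62| = 4.2444; 0.95*|-1.08| = 1.026; 3.13*|-1.42| = 4.4446.
2 * sum of denominator = 2 * 10.4872 = 20.9744.
dQ = -0.5608 / 20.9744 = -0.0267 m^3/s.

-0.0267


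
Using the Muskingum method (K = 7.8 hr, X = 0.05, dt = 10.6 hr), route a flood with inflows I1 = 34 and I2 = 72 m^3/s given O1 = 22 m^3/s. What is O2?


Muskingum coefficients:
denom = 2*K*(1-X) + dt = 2*7.8*(1-0.05) + 10.6 = 25.42.
C0 = (dt - 2*K*X)/denom = (10.6 - 2*7.8*0.05)/25.42 = 0.3863.
C1 = (dt + 2*K*X)/denom = (10.6 + 2*7.8*0.05)/25.42 = 0.4477.
C2 = (2*K*(1-X) - dt)/denom = 0.166.
O2 = C0*I2 + C1*I1 + C2*O1
   = 0.3863*72 + 0.4477*34 + 0.166*22
   = 46.69 m^3/s.

46.69


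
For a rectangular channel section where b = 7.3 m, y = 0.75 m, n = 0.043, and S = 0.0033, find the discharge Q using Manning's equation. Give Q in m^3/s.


For a rectangular channel, the cross-sectional area A = b * y = 7.3 * 0.75 = 5.47 m^2.
The wetted perimeter P = b + 2y = 7.3 + 2*0.75 = 8.8 m.
Hydraulic radius R = A/P = 5.47/8.8 = 0.6222 m.
Velocity V = (1/n)*R^(2/3)*S^(1/2) = (1/0.043)*0.6222^(2/3)*0.0033^(1/2) = 0.9736 m/s.
Discharge Q = A * V = 5.47 * 0.9736 = 5.331 m^3/s.

5.331


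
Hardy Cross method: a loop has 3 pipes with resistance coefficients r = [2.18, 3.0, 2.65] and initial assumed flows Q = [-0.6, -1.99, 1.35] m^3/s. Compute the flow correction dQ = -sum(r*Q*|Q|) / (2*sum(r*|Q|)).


Numerator terms (r*Q*|Q|): 2.18*-0.6*|-0.6| = -0.7848; 3.0*-1.99*|-1.99| = -11.8803; 2.65*1.35*|1.35| = 4.8296.
Sum of numerator = -7.8355.
Denominator terms (r*|Q|): 2.18*|-0.6| = 1.308; 3.0*|-1.99| = 5.97; 2.65*|1.35| = 3.5775.
2 * sum of denominator = 2 * 10.8555 = 21.711.
dQ = --7.8355 / 21.711 = 0.3609 m^3/s.

0.3609


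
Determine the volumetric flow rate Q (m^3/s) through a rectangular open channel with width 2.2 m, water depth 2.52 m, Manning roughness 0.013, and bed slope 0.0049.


For a rectangular channel, the cross-sectional area A = b * y = 2.2 * 2.52 = 5.54 m^2.
The wetted perimeter P = b + 2y = 2.2 + 2*2.52 = 7.24 m.
Hydraulic radius R = A/P = 5.54/7.24 = 0.7657 m.
Velocity V = (1/n)*R^(2/3)*S^(1/2) = (1/0.013)*0.7657^(2/3)*0.0049^(1/2) = 4.5069 m/s.
Discharge Q = A * V = 5.54 * 4.5069 = 24.986 m^3/s.

24.986


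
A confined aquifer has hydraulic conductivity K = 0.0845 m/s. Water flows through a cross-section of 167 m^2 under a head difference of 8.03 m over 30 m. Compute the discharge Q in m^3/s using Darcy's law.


Darcy's law: Q = K * A * i, where i = dh/L.
Hydraulic gradient i = 8.03 / 30 = 0.267667.
Q = 0.0845 * 167 * 0.267667
  = 3.7772 m^3/s.

3.7772


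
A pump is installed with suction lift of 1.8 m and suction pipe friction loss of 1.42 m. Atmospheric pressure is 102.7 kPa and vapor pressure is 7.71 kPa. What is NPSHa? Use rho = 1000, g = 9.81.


NPSHa = p_atm/(rho*g) - z_s - hf_s - p_vap/(rho*g).
p_atm/(rho*g) = 102.7*1000 / (1000*9.81) = 10.469 m.
p_vap/(rho*g) = 7.71*1000 / (1000*9.81) = 0.786 m.
NPSHa = 10.469 - 1.8 - 1.42 - 0.786
      = 6.46 m.

6.46


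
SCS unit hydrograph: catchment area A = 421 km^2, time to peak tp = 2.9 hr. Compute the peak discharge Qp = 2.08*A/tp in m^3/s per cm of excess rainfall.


SCS formula: Qp = 2.08 * A / tp.
Qp = 2.08 * 421 / 2.9
   = 875.68 / 2.9
   = 301.96 m^3/s per cm.

301.96


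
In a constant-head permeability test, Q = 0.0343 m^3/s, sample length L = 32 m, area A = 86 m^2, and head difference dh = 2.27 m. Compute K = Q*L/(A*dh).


From K = Q*L / (A*dh):
Numerator: Q*L = 0.0343 * 32 = 1.0976.
Denominator: A*dh = 86 * 2.27 = 195.22.
K = 1.0976 / 195.22 = 0.005622 m/s.

0.005622


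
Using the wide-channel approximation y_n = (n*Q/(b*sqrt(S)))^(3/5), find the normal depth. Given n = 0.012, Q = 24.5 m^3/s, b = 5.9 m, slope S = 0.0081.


We use the wide-channel approximation y_n = (n*Q/(b*sqrt(S)))^(3/5).
sqrt(S) = sqrt(0.0081) = 0.09.
Numerator: n*Q = 0.012 * 24.5 = 0.294.
Denominator: b*sqrt(S) = 5.9 * 0.09 = 0.531.
arg = 0.5537.
y_n = 0.5537^(3/5) = 0.7014 m.

0.7014


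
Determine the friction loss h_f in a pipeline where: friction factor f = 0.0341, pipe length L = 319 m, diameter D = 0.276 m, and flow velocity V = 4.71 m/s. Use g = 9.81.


Darcy-Weisbach equation: h_f = f * (L/D) * V^2/(2g).
f * L/D = 0.0341 * 319/0.276 = 39.4127.
V^2/(2g) = 4.71^2 / (2*9.81) = 22.1841 / 19.62 = 1.1307 m.
h_f = 39.4127 * 1.1307 = 44.563 m.

44.563


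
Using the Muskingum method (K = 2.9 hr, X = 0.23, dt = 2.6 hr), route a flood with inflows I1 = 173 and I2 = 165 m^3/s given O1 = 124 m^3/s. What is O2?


Muskingum coefficients:
denom = 2*K*(1-X) + dt = 2*2.9*(1-0.23) + 2.6 = 7.066.
C0 = (dt - 2*K*X)/denom = (2.6 - 2*2.9*0.23)/7.066 = 0.1792.
C1 = (dt + 2*K*X)/denom = (2.6 + 2*2.9*0.23)/7.066 = 0.5568.
C2 = (2*K*(1-X) - dt)/denom = 0.2641.
O2 = C0*I2 + C1*I1 + C2*O1
   = 0.1792*165 + 0.5568*173 + 0.2641*124
   = 158.63 m^3/s.

158.63


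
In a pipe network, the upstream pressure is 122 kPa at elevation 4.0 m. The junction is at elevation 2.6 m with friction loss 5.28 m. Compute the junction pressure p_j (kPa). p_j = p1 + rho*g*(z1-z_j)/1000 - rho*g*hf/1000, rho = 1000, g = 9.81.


Junction pressure: p_j = p1 + rho*g*(z1 - z_j)/1000 - rho*g*hf/1000.
Elevation term = 1000*9.81*(4.0 - 2.6)/1000 = 13.734 kPa.
Friction term = 1000*9.81*5.28/1000 = 51.797 kPa.
p_j = 122 + 13.734 - 51.797 = 83.94 kPa.

83.94


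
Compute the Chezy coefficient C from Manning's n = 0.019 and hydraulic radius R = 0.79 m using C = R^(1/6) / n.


The Chezy coefficient relates to Manning's n through C = R^(1/6) / n.
R^(1/6) = 0.79^(1/6) = 0.961475.
C = 0.961475 / 0.019 = 50.6 m^(1/2)/s.

50.6


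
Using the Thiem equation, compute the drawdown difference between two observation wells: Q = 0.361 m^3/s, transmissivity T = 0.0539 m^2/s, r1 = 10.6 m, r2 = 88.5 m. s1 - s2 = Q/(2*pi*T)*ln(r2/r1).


Thiem equation: s1 - s2 = Q/(2*pi*T) * ln(r2/r1).
ln(r2/r1) = ln(88.5/10.6) = 2.1221.
Q/(2*pi*T) = 0.361 / (2*pi*0.0539) = 0.361 / 0.3387 = 1.066.
s1 - s2 = 1.066 * 2.1221 = 2.2621 m.

2.2621


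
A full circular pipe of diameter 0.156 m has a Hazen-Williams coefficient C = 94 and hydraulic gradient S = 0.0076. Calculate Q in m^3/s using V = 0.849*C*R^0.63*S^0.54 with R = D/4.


For a full circular pipe, R = D/4 = 0.156/4 = 0.039 m.
V = 0.849 * 94 * 0.039^0.63 * 0.0076^0.54
  = 0.849 * 94 * 0.12953 * 0.07172
  = 0.7414 m/s.
Pipe area A = pi*D^2/4 = pi*0.156^2/4 = 0.0191 m^2.
Q = A * V = 0.0191 * 0.7414 = 0.0142 m^3/s.

0.0142


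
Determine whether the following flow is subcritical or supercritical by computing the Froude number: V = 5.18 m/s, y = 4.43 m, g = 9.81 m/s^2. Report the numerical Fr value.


The Froude number is defined as Fr = V / sqrt(g*y).
g*y = 9.81 * 4.43 = 43.4583.
sqrt(g*y) = sqrt(43.4583) = 6.5923.
Fr = 5.18 / 6.5923 = 0.7858.
Since Fr < 1, the flow is subcritical.

0.7858


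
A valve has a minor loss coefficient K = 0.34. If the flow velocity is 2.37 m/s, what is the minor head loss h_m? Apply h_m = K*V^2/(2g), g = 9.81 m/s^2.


Minor loss formula: h_m = K * V^2/(2g).
V^2 = 2.37^2 = 5.6169.
V^2/(2g) = 5.6169 / 19.62 = 0.2863 m.
h_m = 0.34 * 0.2863 = 0.0973 m.

0.0973


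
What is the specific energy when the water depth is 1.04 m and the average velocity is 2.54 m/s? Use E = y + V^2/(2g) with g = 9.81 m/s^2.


Specific energy E = y + V^2/(2g).
Velocity head = V^2/(2g) = 2.54^2 / (2*9.81) = 6.4516 / 19.62 = 0.3288 m.
E = 1.04 + 0.3288 = 1.3688 m.

1.3688


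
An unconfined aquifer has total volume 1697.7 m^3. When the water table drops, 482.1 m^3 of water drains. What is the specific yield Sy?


Specific yield Sy = Volume drained / Total volume.
Sy = 482.1 / 1697.7
   = 0.284.

0.284


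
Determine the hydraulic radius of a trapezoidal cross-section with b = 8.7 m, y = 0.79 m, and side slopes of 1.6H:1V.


For a trapezoidal section with side slope z:
A = (b + z*y)*y = (8.7 + 1.6*0.79)*0.79 = 7.872 m^2.
P = b + 2*y*sqrt(1 + z^2) = 8.7 + 2*0.79*sqrt(1 + 1.6^2) = 11.681 m.
R = A/P = 7.872 / 11.681 = 0.6739 m.

0.6739
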